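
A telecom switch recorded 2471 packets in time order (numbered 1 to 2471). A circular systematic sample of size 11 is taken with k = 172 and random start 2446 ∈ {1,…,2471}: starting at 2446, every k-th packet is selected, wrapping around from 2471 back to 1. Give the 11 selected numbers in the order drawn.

2446, 147, 319, 491, 663, 835, 1007, 1179, 1351, 1523, 1695

Selection 1: 2446
Selection 2: 2446 + 172 = 2618 → 2618 − 2471 = 147
Selection 3: 147 + 172 = 319
Selection 4: 319 + 172 = 491
Selection 5: 491 + 172 = 663
Selection 6: 663 + 172 = 835
Selection 7: 835 + 172 = 1007
Selection 8: 1007 + 172 = 1179
Selection 9: 1179 + 172 = 1351
Selection 10: 1351 + 172 = 1523
Selection 11: 1523 + 172 = 1695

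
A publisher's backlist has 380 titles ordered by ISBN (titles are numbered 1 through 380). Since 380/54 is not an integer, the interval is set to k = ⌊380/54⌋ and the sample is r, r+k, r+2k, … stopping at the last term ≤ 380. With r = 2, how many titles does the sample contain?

55

k = ⌊380/54⌋ = 7
Achieved size = ⌊(380 − 2)/7⌋ + 1 = ⌊378/7⌋ + 1 = 54 + 1 = 55
(last selection: 2 + 54×7 = 380 ≤ 380; next would be 387 > 380)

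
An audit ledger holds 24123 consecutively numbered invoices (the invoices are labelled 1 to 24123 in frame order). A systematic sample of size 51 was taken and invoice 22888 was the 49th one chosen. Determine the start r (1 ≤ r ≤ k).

184

k = 24123/51 = 473
r = 22888 − (49−1)×473 = 22888 − 22704 = 184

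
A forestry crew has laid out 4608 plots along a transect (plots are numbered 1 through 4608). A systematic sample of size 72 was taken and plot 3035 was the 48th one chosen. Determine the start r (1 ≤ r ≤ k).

k = 4608/72 = 64
r = 3035 − (48−1)×64 = 3035 − 3008 = 27

27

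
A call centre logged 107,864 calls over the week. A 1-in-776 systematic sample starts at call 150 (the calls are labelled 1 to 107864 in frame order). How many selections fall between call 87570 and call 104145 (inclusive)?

22

k = 776
First selection ≥ 87570: 150 + ⌈(87570−150)/776⌉·776 = 150 + 113×776 = 87838
Last selection ≤ 104145: 150 + ⌊(104145−150)/776⌋·776 = 150 + 134×776 = 104134
Count = 134 − 113 + 1 = 22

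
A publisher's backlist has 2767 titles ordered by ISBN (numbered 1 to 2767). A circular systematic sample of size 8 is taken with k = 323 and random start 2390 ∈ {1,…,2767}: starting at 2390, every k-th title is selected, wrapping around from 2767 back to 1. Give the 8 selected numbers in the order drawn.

2390, 2713, 269, 592, 915, 1238, 1561, 1884

Selection 1: 2390
Selection 2: 2390 + 323 = 2713
Selection 3: 2713 + 323 = 3036 → 3036 − 2767 = 269
Selection 4: 269 + 323 = 592
Selection 5: 592 + 323 = 915
Selection 6: 915 + 323 = 1238
Selection 7: 1238 + 323 = 1561
Selection 8: 1561 + 323 = 1884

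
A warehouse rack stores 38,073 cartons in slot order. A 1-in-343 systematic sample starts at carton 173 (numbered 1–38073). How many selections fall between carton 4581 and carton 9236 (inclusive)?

14

k = 343
First selection ≥ 4581: 173 + ⌈(4581−173)/343⌉·343 = 173 + 13×343 = 4632
Last selection ≤ 9236: 173 + ⌊(9236−173)/343⌋·343 = 173 + 26×343 = 9091
Count = 26 − 13 + 1 = 14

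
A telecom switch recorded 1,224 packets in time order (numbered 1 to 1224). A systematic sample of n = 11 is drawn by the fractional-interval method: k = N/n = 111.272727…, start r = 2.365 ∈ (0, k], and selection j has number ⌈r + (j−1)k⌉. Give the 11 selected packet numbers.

3, 114, 225, 337, 448, 559, 671, 782, 893, 1004, 1116

j=1: r + 0k = 2.365 → ⌈·⌉ = 3
j=2: r + 1k = 113.637727… → ⌈·⌉ = 114
j=3: r + 2k = 224.910454… → ⌈·⌉ = 225
j=4: r + 3k = 336.183181… → ⌈·⌉ = 337
j=5: r + 4k = 447.455909… → ⌈·⌉ = 448
j=6: r + 5k = 558.728636… → ⌈·⌉ = 559
j=7: r + 6k = 670.001363… → ⌈·⌉ = 671
j=8: r + 7k = 781.274090… → ⌈·⌉ = 782
j=9: r + 8k = 892.546818… → ⌈·⌉ = 893
j=10: r + 9k = 1003.819545… → ⌈·⌉ = 1004
j=11: r + 10k = 1115.092272… → ⌈·⌉ = 1116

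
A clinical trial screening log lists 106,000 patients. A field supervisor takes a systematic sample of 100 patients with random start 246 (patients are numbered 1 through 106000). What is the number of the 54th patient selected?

k = 106000/100 = 1060
54th selection = r + (54−1)·k = 246 + 53×1060 = 246 + 56180 = 56426

56426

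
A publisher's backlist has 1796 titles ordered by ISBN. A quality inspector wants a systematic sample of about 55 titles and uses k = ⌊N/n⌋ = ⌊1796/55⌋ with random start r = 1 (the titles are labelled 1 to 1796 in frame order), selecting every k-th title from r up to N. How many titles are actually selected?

57

k = ⌊1796/55⌋ = 32
Achieved size = ⌊(1796 − 1)/32⌋ + 1 = ⌊1795/32⌋ + 1 = 56 + 1 = 57
(last selection: 1 + 56×32 = 1793 ≤ 1796; next would be 1825 > 1796)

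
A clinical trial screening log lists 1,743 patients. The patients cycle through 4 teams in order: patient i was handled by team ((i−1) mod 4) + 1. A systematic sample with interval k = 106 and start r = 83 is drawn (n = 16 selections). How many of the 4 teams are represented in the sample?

2

Consecutive selections differ by k = 106, so their team numbers differ by 106 mod 4 = 2.
gcd(106, 4) = 2, so the sample visits 4/2 = 2 distinct residues mod 4.
Start 83 is team 3; the teams hit are 1, 3.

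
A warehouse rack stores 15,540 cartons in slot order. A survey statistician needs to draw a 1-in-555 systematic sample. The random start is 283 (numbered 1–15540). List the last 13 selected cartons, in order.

16th selection = 283 + 15×555 = 8608
17th: 8608 + 555 = 9163
18th: 9163 + 555 = 9718
19th: 9718 + 555 = 10273
20th: 10273 + 555 = 10828
21st: 10828 + 555 = 11383
22nd: 11383 + 555 = 11938
23rd: 11938 + 555 = 12493
24th: 12493 + 555 = 13048
25th: 13048 + 555 = 13603
26th: 13603 + 555 = 14158
27th: 14158 + 555 = 14713
28th: 14713 + 555 = 15268

8608, 9163, 9718, 10273, 10828, 11383, 11938, 12493, 13048, 13603, 14158, 14713, 15268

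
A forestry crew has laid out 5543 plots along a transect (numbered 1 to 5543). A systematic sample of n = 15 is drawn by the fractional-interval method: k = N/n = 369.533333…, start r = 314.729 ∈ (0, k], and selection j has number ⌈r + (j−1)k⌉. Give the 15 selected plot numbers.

315, 685, 1054, 1424, 1793, 2163, 2532, 2902, 3271, 3641, 4011, 4380, 4750, 5119, 5489

j=1: r + 0k = 314.729 → ⌈·⌉ = 315
j=2: r + 1k = 684.262333… → ⌈·⌉ = 685
j=3: r + 2k = 1053.795666… → ⌈·⌉ = 1054
j=4: r + 3k = 1423.329 → ⌈·⌉ = 1424
j=5: r + 4k = 1792.862333… → ⌈·⌉ = 1793
j=6: r + 5k = 2162.395666… → ⌈·⌉ = 2163
j=7: r + 6k = 2531.929 → ⌈·⌉ = 2532
j=8: r + 7k = 2901.462333… → ⌈·⌉ = 2902
j=9: r + 8k = 3270.995666… → ⌈·⌉ = 3271
j=10: r + 9k = 3640.529 → ⌈·⌉ = 3641
j=11: r + 10k = 4010.062333… → ⌈·⌉ = 4011
j=12: r + 11k = 4379.595666… → ⌈·⌉ = 4380
j=13: r + 12k = 4749.129 → ⌈·⌉ = 4750
j=14: r + 13k = 5118.662333… → ⌈·⌉ = 5119
j=15: r + 14k = 5488.195666… → ⌈·⌉ = 5489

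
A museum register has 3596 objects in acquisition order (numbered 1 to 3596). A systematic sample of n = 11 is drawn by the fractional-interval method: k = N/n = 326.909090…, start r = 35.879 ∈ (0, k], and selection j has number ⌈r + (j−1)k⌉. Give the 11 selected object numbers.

j=1: r + 0k = 35.879 → ⌈·⌉ = 36
j=2: r + 1k = 362.788090… → ⌈·⌉ = 363
j=3: r + 2k = 689.697181… → ⌈·⌉ = 690
j=4: r + 3k = 1016.606272… → ⌈·⌉ = 1017
j=5: r + 4k = 1343.515363… → ⌈·⌉ = 1344
j=6: r + 5k = 1670.424454… → ⌈·⌉ = 1671
j=7: r + 6k = 1997.333545… → ⌈·⌉ = 1998
j=8: r + 7k = 2324.242636… → ⌈·⌉ = 2325
j=9: r + 8k = 2651.151727… → ⌈·⌉ = 2652
j=10: r + 9k = 2978.060818… → ⌈·⌉ = 2979
j=11: r + 10k = 3304.969909… → ⌈·⌉ = 3305

36, 363, 690, 1017, 1344, 1671, 1998, 2325, 2652, 2979, 3305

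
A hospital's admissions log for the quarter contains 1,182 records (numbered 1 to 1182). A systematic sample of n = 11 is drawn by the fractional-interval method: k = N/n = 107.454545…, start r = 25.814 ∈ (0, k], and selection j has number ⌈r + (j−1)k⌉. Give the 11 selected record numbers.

26, 134, 241, 349, 456, 564, 671, 778, 886, 993, 1101

j=1: r + 0k = 25.814 → ⌈·⌉ = 26
j=2: r + 1k = 133.268545… → ⌈·⌉ = 134
j=3: r + 2k = 240.723090… → ⌈·⌉ = 241
j=4: r + 3k = 348.177636… → ⌈·⌉ = 349
j=5: r + 4k = 455.632181… → ⌈·⌉ = 456
j=6: r + 5k = 563.086727… → ⌈·⌉ = 564
j=7: r + 6k = 670.541272… → ⌈·⌉ = 671
j=8: r + 7k = 777.995818… → ⌈·⌉ = 778
j=9: r + 8k = 885.450363… → ⌈·⌉ = 886
j=10: r + 9k = 992.904909… → ⌈·⌉ = 993
j=11: r + 10k = 1100.359454… → ⌈·⌉ = 1101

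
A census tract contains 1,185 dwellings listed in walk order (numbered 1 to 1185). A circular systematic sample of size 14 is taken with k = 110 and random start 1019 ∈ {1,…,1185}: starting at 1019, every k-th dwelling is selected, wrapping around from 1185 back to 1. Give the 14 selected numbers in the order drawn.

1019, 1129, 54, 164, 274, 384, 494, 604, 714, 824, 934, 1044, 1154, 79

Selection 1: 1019
Selection 2: 1019 + 110 = 1129
Selection 3: 1129 + 110 = 1239 → 1239 − 1185 = 54
Selection 4: 54 + 110 = 164
Selection 5: 164 + 110 = 274
Selection 6: 274 + 110 = 384
Selection 7: 384 + 110 = 494
Selection 8: 494 + 110 = 604
Selection 9: 604 + 110 = 714
Selection 10: 714 + 110 = 824
Selection 11: 824 + 110 = 934
Selection 12: 934 + 110 = 1044
Selection 13: 1044 + 110 = 1154
Selection 14: 1154 + 110 = 1264 → 1264 − 1185 = 79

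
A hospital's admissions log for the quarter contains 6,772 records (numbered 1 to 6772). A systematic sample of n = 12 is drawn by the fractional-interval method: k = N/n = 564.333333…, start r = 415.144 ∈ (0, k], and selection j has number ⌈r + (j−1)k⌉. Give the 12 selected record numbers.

j=1: r + 0k = 415.144 → ⌈·⌉ = 416
j=2: r + 1k = 979.477333… → ⌈·⌉ = 980
j=3: r + 2k = 1543.810666… → ⌈·⌉ = 1544
j=4: r + 3k = 2108.144 → ⌈·⌉ = 2109
j=5: r + 4k = 2672.477333… → ⌈·⌉ = 2673
j=6: r + 5k = 3236.810666… → ⌈·⌉ = 3237
j=7: r + 6k = 3801.144 → ⌈·⌉ = 3802
j=8: r + 7k = 4365.477333… → ⌈·⌉ = 4366
j=9: r + 8k = 4929.810666… → ⌈·⌉ = 4930
j=10: r + 9k = 5494.144 → ⌈·⌉ = 5495
j=11: r + 10k = 6058.477333… → ⌈·⌉ = 6059
j=12: r + 11k = 6622.810666… → ⌈·⌉ = 6623

416, 980, 1544, 2109, 2673, 3237, 3802, 4366, 4930, 5495, 6059, 6623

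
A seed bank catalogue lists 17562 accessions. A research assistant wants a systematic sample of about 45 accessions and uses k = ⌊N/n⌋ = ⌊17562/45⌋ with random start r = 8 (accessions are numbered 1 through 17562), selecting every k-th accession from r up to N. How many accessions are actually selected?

k = ⌊17562/45⌋ = 390
Achieved size = ⌊(17562 − 8)/390⌋ + 1 = ⌊17554/390⌋ + 1 = 45 + 1 = 46
(last selection: 8 + 45×390 = 17558 ≤ 17562; next would be 17948 > 17562)

46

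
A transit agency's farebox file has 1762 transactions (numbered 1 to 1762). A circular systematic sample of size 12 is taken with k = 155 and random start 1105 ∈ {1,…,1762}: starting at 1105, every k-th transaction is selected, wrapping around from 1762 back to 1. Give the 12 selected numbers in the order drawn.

1105, 1260, 1415, 1570, 1725, 118, 273, 428, 583, 738, 893, 1048

Selection 1: 1105
Selection 2: 1105 + 155 = 1260
Selection 3: 1260 + 155 = 1415
Selection 4: 1415 + 155 = 1570
Selection 5: 1570 + 155 = 1725
Selection 6: 1725 + 155 = 1880 → 1880 − 1762 = 118
Selection 7: 118 + 155 = 273
Selection 8: 273 + 155 = 428
Selection 9: 428 + 155 = 583
Selection 10: 583 + 155 = 738
Selection 11: 738 + 155 = 893
Selection 12: 893 + 155 = 1048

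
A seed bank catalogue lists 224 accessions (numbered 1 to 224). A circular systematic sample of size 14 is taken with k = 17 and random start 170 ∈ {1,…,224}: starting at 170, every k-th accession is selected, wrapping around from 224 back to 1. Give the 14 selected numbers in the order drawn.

Selection 1: 170
Selection 2: 170 + 17 = 187
Selection 3: 187 + 17 = 204
Selection 4: 204 + 17 = 221
Selection 5: 221 + 17 = 238 → 238 − 224 = 14
Selection 6: 14 + 17 = 31
Selection 7: 31 + 17 = 48
Selection 8: 48 + 17 = 65
Selection 9: 65 + 17 = 82
Selection 10: 82 + 17 = 99
Selection 11: 99 + 17 = 116
Selection 12: 116 + 17 = 133
Selection 13: 133 + 17 = 150
Selection 14: 150 + 17 = 167

170, 187, 204, 221, 14, 31, 48, 65, 82, 99, 116, 133, 150, 167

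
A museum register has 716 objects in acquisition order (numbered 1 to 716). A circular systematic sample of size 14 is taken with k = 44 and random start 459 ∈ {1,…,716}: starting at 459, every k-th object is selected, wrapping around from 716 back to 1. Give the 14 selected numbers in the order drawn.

459, 503, 547, 591, 635, 679, 7, 51, 95, 139, 183, 227, 271, 315

Selection 1: 459
Selection 2: 459 + 44 = 503
Selection 3: 503 + 44 = 547
Selection 4: 547 + 44 = 591
Selection 5: 591 + 44 = 635
Selection 6: 635 + 44 = 679
Selection 7: 679 + 44 = 723 → 723 − 716 = 7
Selection 8: 7 + 44 = 51
Selection 9: 51 + 44 = 95
Selection 10: 95 + 44 = 139
Selection 11: 139 + 44 = 183
Selection 12: 183 + 44 = 227
Selection 13: 227 + 44 = 271
Selection 14: 271 + 44 = 315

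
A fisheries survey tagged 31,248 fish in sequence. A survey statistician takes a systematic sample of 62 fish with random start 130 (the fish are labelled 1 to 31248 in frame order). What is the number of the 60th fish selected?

k = 31248/62 = 504
60th selection = r + (60−1)·k = 130 + 59×504 = 130 + 29736 = 29866

29866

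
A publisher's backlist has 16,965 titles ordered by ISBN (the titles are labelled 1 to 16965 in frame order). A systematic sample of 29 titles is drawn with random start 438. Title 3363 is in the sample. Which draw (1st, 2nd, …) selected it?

k = 16965/29 = 585
position = (3363 − 438)/585 + 1 = 2925/585 + 1 = 5 + 1 = 6

6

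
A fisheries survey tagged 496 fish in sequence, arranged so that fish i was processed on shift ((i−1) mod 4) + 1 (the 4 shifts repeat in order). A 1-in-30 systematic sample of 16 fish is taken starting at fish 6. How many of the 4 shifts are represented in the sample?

2

Consecutive selections differ by k = 30, so their shift numbers differ by 30 mod 4 = 2.
gcd(30, 4) = 2, so the sample visits 4/2 = 2 distinct residues mod 4.
Start 6 is shift 2; the shifts hit are 2, 4.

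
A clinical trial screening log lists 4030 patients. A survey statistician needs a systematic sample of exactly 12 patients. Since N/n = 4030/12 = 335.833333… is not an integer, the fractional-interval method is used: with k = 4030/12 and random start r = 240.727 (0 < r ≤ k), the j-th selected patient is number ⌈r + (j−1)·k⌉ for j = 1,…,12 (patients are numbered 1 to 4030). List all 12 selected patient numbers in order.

241, 577, 913, 1249, 1585, 1920, 2256, 2592, 2928, 3264, 3600, 3935

j=1: r + 0k = 240.727 → ⌈·⌉ = 241
j=2: r + 1k = 576.560333… → ⌈·⌉ = 577
j=3: r + 2k = 912.393666… → ⌈·⌉ = 913
j=4: r + 3k = 1248.227 → ⌈·⌉ = 1249
j=5: r + 4k = 1584.060333… → ⌈·⌉ = 1585
j=6: r + 5k = 1919.893666… → ⌈·⌉ = 1920
j=7: r + 6k = 2255.727 → ⌈·⌉ = 2256
j=8: r + 7k = 2591.560333… → ⌈·⌉ = 2592
j=9: r + 8k = 2927.393666… → ⌈·⌉ = 2928
j=10: r + 9k = 3263.227 → ⌈·⌉ = 3264
j=11: r + 10k = 3599.060333… → ⌈·⌉ = 3600
j=12: r + 11k = 3934.893666… → ⌈·⌉ = 3935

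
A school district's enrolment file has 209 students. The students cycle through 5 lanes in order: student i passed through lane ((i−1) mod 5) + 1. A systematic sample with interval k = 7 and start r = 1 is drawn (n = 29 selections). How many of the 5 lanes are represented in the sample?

5

Consecutive selections differ by k = 7, so their lane numbers differ by 7 mod 5 = 2.
gcd(7, 5) = 1, so the sample visits 5/1 = 5 distinct residues mod 5.
Start 1 is lane 1; the lanes hit are 1, 2, 3, 4, 5.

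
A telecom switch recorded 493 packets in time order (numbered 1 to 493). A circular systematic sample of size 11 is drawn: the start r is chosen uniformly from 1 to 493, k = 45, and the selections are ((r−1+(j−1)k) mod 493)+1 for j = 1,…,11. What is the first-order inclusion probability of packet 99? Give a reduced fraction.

11/493

For each position j, as r ranges over 1…493 the j-th selection hits every packet exactly once, so packet 99 is selected for exactly 11 of the 493 starts.
Inclusion probability = 11/493.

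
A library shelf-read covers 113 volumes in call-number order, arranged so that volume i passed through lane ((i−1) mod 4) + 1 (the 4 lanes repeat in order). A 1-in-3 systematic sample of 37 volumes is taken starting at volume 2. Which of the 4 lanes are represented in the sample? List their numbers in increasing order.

Consecutive selections differ by k = 3, so their lane numbers differ by 3 mod 4 = 3.
gcd(3, 4) = 1, so the sample visits 4/1 = 4 distinct residues mod 4.
Start 2 is lane 2; the lanes hit are 1, 2, 3, 4.

1, 2, 3, 4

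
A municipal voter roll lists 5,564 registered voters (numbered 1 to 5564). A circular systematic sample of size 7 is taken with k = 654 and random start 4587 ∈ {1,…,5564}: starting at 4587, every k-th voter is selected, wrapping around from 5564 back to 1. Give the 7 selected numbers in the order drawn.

Selection 1: 4587
Selection 2: 4587 + 654 = 5241
Selection 3: 5241 + 654 = 5895 → 5895 − 5564 = 331
Selection 4: 331 + 654 = 985
Selection 5: 985 + 654 = 1639
Selection 6: 1639 + 654 = 2293
Selection 7: 2293 + 654 = 2947

4587, 5241, 331, 985, 1639, 2293, 2947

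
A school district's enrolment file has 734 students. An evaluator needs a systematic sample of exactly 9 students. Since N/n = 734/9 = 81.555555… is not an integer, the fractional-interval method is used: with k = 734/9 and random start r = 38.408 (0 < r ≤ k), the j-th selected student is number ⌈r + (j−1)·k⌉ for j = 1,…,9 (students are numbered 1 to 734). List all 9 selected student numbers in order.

39, 120, 202, 284, 365, 447, 528, 610, 691

j=1: r + 0k = 38.408 → ⌈·⌉ = 39
j=2: r + 1k = 119.963555… → ⌈·⌉ = 120
j=3: r + 2k = 201.519111… → ⌈·⌉ = 202
j=4: r + 3k = 283.074666… → ⌈·⌉ = 284
j=5: r + 4k = 364.630222… → ⌈·⌉ = 365
j=6: r + 5k = 446.185777… → ⌈·⌉ = 447
j=7: r + 6k = 527.741333… → ⌈·⌉ = 528
j=8: r + 7k = 609.296888… → ⌈·⌉ = 610
j=9: r + 8k = 690.852444… → ⌈·⌉ = 691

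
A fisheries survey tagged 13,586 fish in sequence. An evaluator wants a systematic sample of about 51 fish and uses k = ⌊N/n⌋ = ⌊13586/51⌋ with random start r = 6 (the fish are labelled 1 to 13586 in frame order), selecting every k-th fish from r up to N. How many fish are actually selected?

k = ⌊13586/51⌋ = 266
Achieved size = ⌊(13586 − 6)/266⌋ + 1 = ⌊13580/266⌋ + 1 = 51 + 1 = 52
(last selection: 6 + 51×266 = 13572 ≤ 13586; next would be 13838 > 13586)

52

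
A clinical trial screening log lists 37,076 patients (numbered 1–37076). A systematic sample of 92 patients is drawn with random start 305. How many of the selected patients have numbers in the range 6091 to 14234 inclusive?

k = 37076/92 = 403
First selection ≥ 6091: 305 + ⌈(6091−305)/403⌉·403 = 305 + 15×403 = 6350
Last selection ≤ 14234: 305 + ⌊(14234−305)/403⌋·403 = 305 + 34×403 = 14007
Count = 34 − 15 + 1 = 20

20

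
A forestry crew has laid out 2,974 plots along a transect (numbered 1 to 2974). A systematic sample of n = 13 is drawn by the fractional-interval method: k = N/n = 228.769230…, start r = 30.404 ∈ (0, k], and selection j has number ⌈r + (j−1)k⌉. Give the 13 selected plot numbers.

31, 260, 488, 717, 946, 1175, 1404, 1632, 1861, 2090, 2319, 2547, 2776

j=1: r + 0k = 30.404 → ⌈·⌉ = 31
j=2: r + 1k = 259.173230… → ⌈·⌉ = 260
j=3: r + 2k = 487.942461… → ⌈·⌉ = 488
j=4: r + 3k = 716.711692… → ⌈·⌉ = 717
j=5: r + 4k = 945.480923… → ⌈·⌉ = 946
j=6: r + 5k = 1174.250153… → ⌈·⌉ = 1175
j=7: r + 6k = 1403.019384… → ⌈·⌉ = 1404
j=8: r + 7k = 1631.788615… → ⌈·⌉ = 1632
j=9: r + 8k = 1860.557846… → ⌈·⌉ = 1861
j=10: r + 9k = 2089.327076… → ⌈·⌉ = 2090
j=11: r + 10k = 2318.096307… → ⌈·⌉ = 2319
j=12: r + 11k = 2546.865538… → ⌈·⌉ = 2547
j=13: r + 12k = 2775.634769… → ⌈·⌉ = 2776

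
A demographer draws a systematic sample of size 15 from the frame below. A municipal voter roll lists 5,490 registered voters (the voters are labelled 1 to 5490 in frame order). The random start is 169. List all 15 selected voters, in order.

169, 535, 901, 1267, 1633, 1999, 2365, 2731, 3097, 3463, 3829, 4195, 4561, 4927, 5293

k = N/n = 5490/15 = 366
voter 1: 169
voter 2: 169 + 366 = 535
voter 3: 535 + 366 = 901
voter 4: 901 + 366 = 1267
voter 5: 1267 + 366 = 1633
voter 6: 1633 + 366 = 1999
voter 7: 1999 + 366 = 2365
voter 8: 2365 + 366 = 2731
voter 9: 2731 + 366 = 3097
voter 10: 3097 + 366 = 3463
voter 11: 3463 + 366 = 3829
voter 12: 3829 + 366 = 4195
voter 13: 4195 + 366 = 4561
voter 14: 4561 + 366 = 4927
voter 15: 4927 + 366 = 5293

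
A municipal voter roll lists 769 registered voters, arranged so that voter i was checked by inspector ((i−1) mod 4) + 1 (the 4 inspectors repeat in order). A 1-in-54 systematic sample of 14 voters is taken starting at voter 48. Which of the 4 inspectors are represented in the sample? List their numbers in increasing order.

2, 4

Consecutive selections differ by k = 54, so their inspector numbers differ by 54 mod 4 = 2.
gcd(54, 4) = 2, so the sample visits 4/2 = 2 distinct residues mod 4.
Start 48 is inspector 4; the inspectors hit are 2, 4.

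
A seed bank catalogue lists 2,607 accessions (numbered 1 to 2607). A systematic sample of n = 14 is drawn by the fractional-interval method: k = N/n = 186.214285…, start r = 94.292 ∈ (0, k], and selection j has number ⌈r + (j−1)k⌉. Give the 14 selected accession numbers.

j=1: r + 0k = 94.292 → ⌈·⌉ = 95
j=2: r + 1k = 280.506285… → ⌈·⌉ = 281
j=3: r + 2k = 466.720571… → ⌈·⌉ = 467
j=4: r + 3k = 652.934857… → ⌈·⌉ = 653
j=5: r + 4k = 839.149142… → ⌈·⌉ = 840
j=6: r + 5k = 1025.363428… → ⌈·⌉ = 1026
j=7: r + 6k = 1211.577714… → ⌈·⌉ = 1212
j=8: r + 7k = 1397.792 → ⌈·⌉ = 1398
j=9: r + 8k = 1584.006285… → ⌈·⌉ = 1585
j=10: r + 9k = 1770.220571… → ⌈·⌉ = 1771
j=11: r + 10k = 1956.434857… → ⌈·⌉ = 1957
j=12: r + 11k = 2142.649142… → ⌈·⌉ = 2143
j=13: r + 12k = 2328.863428… → ⌈·⌉ = 2329
j=14: r + 13k = 2515.077714… → ⌈·⌉ = 2516

95, 281, 467, 653, 840, 1026, 1212, 1398, 1585, 1771, 1957, 2143, 2329, 2516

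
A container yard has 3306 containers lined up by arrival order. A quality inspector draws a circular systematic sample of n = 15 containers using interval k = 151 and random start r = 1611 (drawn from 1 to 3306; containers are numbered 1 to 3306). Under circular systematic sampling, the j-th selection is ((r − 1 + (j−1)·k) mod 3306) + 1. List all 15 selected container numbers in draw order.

Selection 1: 1611
Selection 2: 1611 + 151 = 1762
Selection 3: 1762 + 151 = 1913
Selection 4: 1913 + 151 = 2064
Selection 5: 2064 + 151 = 2215
Selection 6: 2215 + 151 = 2366
Selection 7: 2366 + 151 = 2517
Selection 8: 2517 + 151 = 2668
Selection 9: 2668 + 151 = 2819
Selection 10: 2819 + 151 = 2970
Selection 11: 2970 + 151 = 3121
Selection 12: 3121 + 151 = 3272
Selection 13: 3272 + 151 = 3423 → 3423 − 3306 = 117
Selection 14: 117 + 151 = 268
Selection 15: 268 + 151 = 419

1611, 1762, 1913, 2064, 2215, 2366, 2517, 2668, 2819, 2970, 3121, 3272, 117, 268, 419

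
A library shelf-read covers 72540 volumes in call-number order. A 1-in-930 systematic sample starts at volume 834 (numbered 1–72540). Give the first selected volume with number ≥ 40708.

40824

k = 930
Steps past start: ⌈(40708 − 834)/930⌉ = ⌈39874/930⌉ = 43
Selected volume: 834 + 43×930 = 40824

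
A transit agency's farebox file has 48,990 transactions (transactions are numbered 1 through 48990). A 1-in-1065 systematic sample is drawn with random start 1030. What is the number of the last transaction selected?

48955

k = 1065
46th selection = r + (46−1)·k = 1030 + 45×1065 = 1030 + 47925 = 48955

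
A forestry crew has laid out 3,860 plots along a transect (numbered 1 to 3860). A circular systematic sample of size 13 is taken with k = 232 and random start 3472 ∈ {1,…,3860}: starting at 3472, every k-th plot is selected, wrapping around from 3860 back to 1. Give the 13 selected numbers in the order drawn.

3472, 3704, 76, 308, 540, 772, 1004, 1236, 1468, 1700, 1932, 2164, 2396

Selection 1: 3472
Selection 2: 3472 + 232 = 3704
Selection 3: 3704 + 232 = 3936 → 3936 − 3860 = 76
Selection 4: 76 + 232 = 308
Selection 5: 308 + 232 = 540
Selection 6: 540 + 232 = 772
Selection 7: 772 + 232 = 1004
Selection 8: 1004 + 232 = 1236
Selection 9: 1236 + 232 = 1468
Selection 10: 1468 + 232 = 1700
Selection 11: 1700 + 232 = 1932
Selection 12: 1932 + 232 = 2164
Selection 13: 2164 + 232 = 2396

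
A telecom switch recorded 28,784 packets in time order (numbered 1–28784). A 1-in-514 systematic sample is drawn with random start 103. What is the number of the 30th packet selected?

k = 514
30th selection = r + (30−1)·k = 103 + 29×514 = 103 + 14906 = 15009

15009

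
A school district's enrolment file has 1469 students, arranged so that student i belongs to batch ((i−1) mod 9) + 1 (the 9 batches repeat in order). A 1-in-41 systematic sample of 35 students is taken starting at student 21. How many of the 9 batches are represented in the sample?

9

Consecutive selections differ by k = 41, so their batch numbers differ by 41 mod 9 = 5.
gcd(41, 9) = 1, so the sample visits 9/1 = 9 distinct residues mod 9.
Start 21 is batch 3; the batches hit are 1, 2, 3, 4, 5, 6, 7, 8, 9.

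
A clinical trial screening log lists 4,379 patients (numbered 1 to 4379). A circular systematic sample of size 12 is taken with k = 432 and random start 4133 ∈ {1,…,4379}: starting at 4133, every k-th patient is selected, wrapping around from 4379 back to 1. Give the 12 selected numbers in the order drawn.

Selection 1: 4133
Selection 2: 4133 + 432 = 4565 → 4565 − 4379 = 186
Selection 3: 186 + 432 = 618
Selection 4: 618 + 432 = 1050
Selection 5: 1050 + 432 = 1482
Selection 6: 1482 + 432 = 1914
Selection 7: 1914 + 432 = 2346
Selection 8: 2346 + 432 = 2778
Selection 9: 2778 + 432 = 3210
Selection 10: 3210 + 432 = 3642
Selection 11: 3642 + 432 = 4074
Selection 12: 4074 + 432 = 4506 → 4506 − 4379 = 127

4133, 186, 618, 1050, 1482, 1914, 2346, 2778, 3210, 3642, 4074, 127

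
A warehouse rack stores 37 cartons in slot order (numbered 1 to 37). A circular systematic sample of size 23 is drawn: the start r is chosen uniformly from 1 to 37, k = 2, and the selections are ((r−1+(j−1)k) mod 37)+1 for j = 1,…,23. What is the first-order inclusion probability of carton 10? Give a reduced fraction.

For each position j, as r ranges over 1…37 the j-th selection hits every carton exactly once, so carton 10 is selected for exactly 23 of the 37 starts.
Inclusion probability = 23/37.

23/37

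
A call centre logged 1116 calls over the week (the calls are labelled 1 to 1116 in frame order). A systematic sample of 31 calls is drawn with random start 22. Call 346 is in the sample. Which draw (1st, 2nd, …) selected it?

10

k = 1116/31 = 36
position = (346 − 22)/36 + 1 = 324/36 + 1 = 9 + 1 = 10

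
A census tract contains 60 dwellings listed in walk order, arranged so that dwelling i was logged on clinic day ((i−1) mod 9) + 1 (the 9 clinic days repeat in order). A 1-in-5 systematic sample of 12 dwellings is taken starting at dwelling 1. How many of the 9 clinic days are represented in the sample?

Consecutive selections differ by k = 5, so their clinic day numbers differ by 5 mod 9 = 5.
gcd(5, 9) = 1, so the sample visits 9/1 = 9 distinct residues mod 9.
Start 1 is clinic day 1; the clinic days hit are 1, 2, 3, 4, 5, 6, 7, 8, 9.

9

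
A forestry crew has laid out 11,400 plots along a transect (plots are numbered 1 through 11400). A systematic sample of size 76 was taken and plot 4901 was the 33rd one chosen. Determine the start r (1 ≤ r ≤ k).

101

k = 11400/76 = 150
r = 4901 − (33−1)×150 = 4901 − 4800 = 101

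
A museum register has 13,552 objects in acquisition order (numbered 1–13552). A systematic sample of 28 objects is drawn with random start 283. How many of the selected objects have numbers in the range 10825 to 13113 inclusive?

k = 13552/28 = 484
First selection ≥ 10825: 283 + ⌈(10825−283)/484⌉·484 = 283 + 22×484 = 10931
Last selection ≤ 13113: 283 + ⌊(13113−283)/484⌋·484 = 283 + 26×484 = 12867
Count = 26 − 22 + 1 = 5

5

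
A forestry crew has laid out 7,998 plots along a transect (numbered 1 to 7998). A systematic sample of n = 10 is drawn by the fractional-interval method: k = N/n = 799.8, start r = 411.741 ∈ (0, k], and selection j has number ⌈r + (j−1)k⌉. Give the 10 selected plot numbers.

412, 1212, 2012, 2812, 3611, 4411, 5211, 6011, 6811, 7610

j=1: r + 0k = 411.741 → ⌈·⌉ = 412
j=2: r + 1k = 1211.541 → ⌈·⌉ = 1212
j=3: r + 2k = 2011.341 → ⌈·⌉ = 2012
j=4: r + 3k = 2811.141 → ⌈·⌉ = 2812
j=5: r + 4k = 3610.941 → ⌈·⌉ = 3611
j=6: r + 5k = 4410.741 → ⌈·⌉ = 4411
j=7: r + 6k = 5210.541 → ⌈·⌉ = 5211
j=8: r + 7k = 6010.341 → ⌈·⌉ = 6011
j=9: r + 8k = 6810.141 → ⌈·⌉ = 6811
j=10: r + 9k = 7609.941 → ⌈·⌉ = 7610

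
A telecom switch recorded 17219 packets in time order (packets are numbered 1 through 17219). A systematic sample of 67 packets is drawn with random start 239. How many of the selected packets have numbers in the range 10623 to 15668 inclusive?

k = 17219/67 = 257
First selection ≥ 10623: 239 + ⌈(10623−239)/257⌉·257 = 239 + 41×257 = 10776
Last selection ≤ 15668: 239 + ⌊(15668−239)/257⌋·257 = 239 + 60×257 = 15659
Count = 60 − 41 + 1 = 20

20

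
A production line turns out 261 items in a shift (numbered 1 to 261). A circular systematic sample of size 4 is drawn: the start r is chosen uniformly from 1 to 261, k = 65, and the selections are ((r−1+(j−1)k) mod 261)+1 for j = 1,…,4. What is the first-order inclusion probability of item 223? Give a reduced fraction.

4/261

For each position j, as r ranges over 1…261 the j-th selection hits every item exactly once, so item 223 is selected for exactly 4 of the 261 starts.
Inclusion probability = 4/261.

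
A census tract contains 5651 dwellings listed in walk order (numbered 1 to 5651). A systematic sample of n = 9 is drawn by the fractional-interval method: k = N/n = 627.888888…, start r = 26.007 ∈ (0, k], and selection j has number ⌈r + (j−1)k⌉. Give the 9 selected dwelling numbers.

j=1: r + 0k = 26.007 → ⌈·⌉ = 27
j=2: r + 1k = 653.895888… → ⌈·⌉ = 654
j=3: r + 2k = 1281.784777… → ⌈·⌉ = 1282
j=4: r + 3k = 1909.673666… → ⌈·⌉ = 1910
j=5: r + 4k = 2537.562555… → ⌈·⌉ = 2538
j=6: r + 5k = 3165.451444… → ⌈·⌉ = 3166
j=7: r + 6k = 3793.340333… → ⌈·⌉ = 3794
j=8: r + 7k = 4421.229222… → ⌈·⌉ = 4422
j=9: r + 8k = 5049.118111… → ⌈·⌉ = 5050

27, 654, 1282, 1910, 2538, 3166, 3794, 4422, 5050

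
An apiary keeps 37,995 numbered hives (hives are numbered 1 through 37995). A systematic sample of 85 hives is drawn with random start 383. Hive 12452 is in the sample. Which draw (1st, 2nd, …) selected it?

k = 37995/85 = 447
position = (12452 − 383)/447 + 1 = 12069/447 + 1 = 27 + 1 = 28

28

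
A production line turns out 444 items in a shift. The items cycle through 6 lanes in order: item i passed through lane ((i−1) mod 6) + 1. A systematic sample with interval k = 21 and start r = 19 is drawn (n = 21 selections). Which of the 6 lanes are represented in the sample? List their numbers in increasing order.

Consecutive selections differ by k = 21, so their lane numbers differ by 21 mod 6 = 3.
gcd(21, 6) = 3, so the sample visits 6/3 = 2 distinct residues mod 6.
Start 19 is lane 1; the lanes hit are 1, 4.

1, 4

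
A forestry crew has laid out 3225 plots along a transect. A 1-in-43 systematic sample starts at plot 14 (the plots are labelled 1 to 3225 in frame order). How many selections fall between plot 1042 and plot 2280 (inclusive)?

29

k = 43
First selection ≥ 1042: 14 + ⌈(1042−14)/43⌉·43 = 14 + 24×43 = 1046
Last selection ≤ 2280: 14 + ⌊(2280−14)/43⌋·43 = 14 + 52×43 = 2250
Count = 52 − 24 + 1 = 29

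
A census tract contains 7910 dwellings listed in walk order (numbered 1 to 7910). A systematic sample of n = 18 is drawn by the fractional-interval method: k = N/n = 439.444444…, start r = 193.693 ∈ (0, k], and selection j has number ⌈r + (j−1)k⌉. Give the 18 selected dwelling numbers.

j=1: r + 0k = 193.693 → ⌈·⌉ = 194
j=2: r + 1k = 633.137444… → ⌈·⌉ = 634
j=3: r + 2k = 1072.581888… → ⌈·⌉ = 1073
j=4: r + 3k = 1512.026333… → ⌈·⌉ = 1513
j=5: r + 4k = 1951.470777… → ⌈·⌉ = 1952
j=6: r + 5k = 2390.915222… → ⌈·⌉ = 2391
j=7: r + 6k = 2830.359666… → ⌈·⌉ = 2831
j=8: r + 7k = 3269.804111… → ⌈·⌉ = 3270
j=9: r + 8k = 3709.248555… → ⌈·⌉ = 3710
j=10: r + 9k = 4148.693 → ⌈·⌉ = 4149
j=11: r + 10k = 4588.137444… → ⌈·⌉ = 4589
j=12: r + 11k = 5027.581888… → ⌈·⌉ = 5028
j=13: r + 12k = 5467.026333… → ⌈·⌉ = 5468
j=14: r + 13k = 5906.470777… → ⌈·⌉ = 5907
j=15: r + 14k = 6345.915222… → ⌈·⌉ = 6346
j=16: r + 15k = 6785.359666… → ⌈·⌉ = 6786
j=17: r + 16k = 7224.804111… → ⌈·⌉ = 7225
j=18: r + 17k = 7664.248555… → ⌈·⌉ = 7665

194, 634, 1073, 1513, 1952, 2391, 2831, 3270, 3710, 4149, 4589, 5028, 5468, 5907, 6346, 6786, 7225, 7665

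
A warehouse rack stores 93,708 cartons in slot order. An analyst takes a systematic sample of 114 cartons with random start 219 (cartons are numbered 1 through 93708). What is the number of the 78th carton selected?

k = 93708/114 = 822
78th selection = r + (78−1)·k = 219 + 77×822 = 219 + 63294 = 63513

63513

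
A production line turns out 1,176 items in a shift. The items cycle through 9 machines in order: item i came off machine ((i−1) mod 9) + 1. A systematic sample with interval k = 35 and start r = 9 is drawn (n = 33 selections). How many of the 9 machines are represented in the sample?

9

Consecutive selections differ by k = 35, so their machine numbers differ by 35 mod 9 = 8.
gcd(35, 9) = 1, so the sample visits 9/1 = 9 distinct residues mod 9.
Start 9 is machine 9; the machines hit are 1, 2, 3, 4, 5, 6, 7, 8, 9.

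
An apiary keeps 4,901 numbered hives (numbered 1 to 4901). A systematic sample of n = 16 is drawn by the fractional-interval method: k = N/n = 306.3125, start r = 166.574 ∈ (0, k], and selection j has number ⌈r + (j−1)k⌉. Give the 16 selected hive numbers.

j=1: r + 0k = 166.574 → ⌈·⌉ = 167
j=2: r + 1k = 472.8865 → ⌈·⌉ = 473
j=3: r + 2k = 779.199 → ⌈·⌉ = 780
j=4: r + 3k = 1085.5115 → ⌈·⌉ = 1086
j=5: r + 4k = 1391.824 → ⌈·⌉ = 1392
j=6: r + 5k = 1698.1365 → ⌈·⌉ = 1699
j=7: r + 6k = 2004.449 → ⌈·⌉ = 2005
j=8: r + 7k = 2310.7615 → ⌈·⌉ = 2311
j=9: r + 8k = 2617.074 → ⌈·⌉ = 2618
j=10: r + 9k = 2923.3865 → ⌈·⌉ = 2924
j=11: r + 10k = 3229.699 → ⌈·⌉ = 3230
j=12: r + 11k = 3536.0115 → ⌈·⌉ = 3537
j=13: r + 12k = 3842.324 → ⌈·⌉ = 3843
j=14: r + 13k = 4148.6365 → ⌈·⌉ = 4149
j=15: r + 14k = 4454.949 → ⌈·⌉ = 4455
j=16: r + 15k = 4761.2615 → ⌈·⌉ = 4762

167, 473, 780, 1086, 1392, 1699, 2005, 2311, 2618, 2924, 3230, 3537, 3843, 4149, 4455, 4762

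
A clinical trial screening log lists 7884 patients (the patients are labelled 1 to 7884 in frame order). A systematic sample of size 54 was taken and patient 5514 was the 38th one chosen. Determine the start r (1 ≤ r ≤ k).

112

k = 7884/54 = 146
r = 5514 − (38−1)×146 = 5514 − 5402 = 112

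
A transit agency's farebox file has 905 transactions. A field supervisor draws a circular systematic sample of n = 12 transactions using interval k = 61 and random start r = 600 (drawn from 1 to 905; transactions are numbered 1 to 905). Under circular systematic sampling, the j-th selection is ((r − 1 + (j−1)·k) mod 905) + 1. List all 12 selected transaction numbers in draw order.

600, 661, 722, 783, 844, 905, 61, 122, 183, 244, 305, 366

Selection 1: 600
Selection 2: 600 + 61 = 661
Selection 3: 661 + 61 = 722
Selection 4: 722 + 61 = 783
Selection 5: 783 + 61 = 844
Selection 6: 844 + 61 = 905
Selection 7: 905 + 61 = 966 → 966 − 905 = 61
Selection 8: 61 + 61 = 122
Selection 9: 122 + 61 = 183
Selection 10: 183 + 61 = 244
Selection 11: 244 + 61 = 305
Selection 12: 305 + 61 = 366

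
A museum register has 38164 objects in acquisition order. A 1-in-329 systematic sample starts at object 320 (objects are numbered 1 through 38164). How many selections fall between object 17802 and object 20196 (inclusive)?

7

k = 329
First selection ≥ 17802: 320 + ⌈(17802−320)/329⌉·329 = 320 + 54×329 = 18086
Last selection ≤ 20196: 320 + ⌊(20196−320)/329⌋·329 = 320 + 60×329 = 20060
Count = 60 − 54 + 1 = 7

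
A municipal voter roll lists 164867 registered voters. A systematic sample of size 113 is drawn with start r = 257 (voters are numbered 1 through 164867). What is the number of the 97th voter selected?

k = 164867/113 = 1459
97th selection = r + (97−1)·k = 257 + 96×1459 = 257 + 140064 = 140321

140321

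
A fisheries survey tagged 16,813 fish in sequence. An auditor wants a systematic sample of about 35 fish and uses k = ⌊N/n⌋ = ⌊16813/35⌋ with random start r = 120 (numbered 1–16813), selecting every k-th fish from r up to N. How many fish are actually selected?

k = ⌊16813/35⌋ = 480
Achieved size = ⌊(16813 − 120)/480⌋ + 1 = ⌊16693/480⌋ + 1 = 34 + 1 = 35
(last selection: 120 + 34×480 = 16440 ≤ 16813; next would be 16920 > 16813)

35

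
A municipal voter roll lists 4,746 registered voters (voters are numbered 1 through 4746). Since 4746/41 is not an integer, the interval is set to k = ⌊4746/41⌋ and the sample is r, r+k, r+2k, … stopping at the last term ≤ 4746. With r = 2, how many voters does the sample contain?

k = ⌊4746/41⌋ = 115
Achieved size = ⌊(4746 − 2)/115⌋ + 1 = ⌊4744/115⌋ + 1 = 41 + 1 = 42
(last selection: 2 + 41×115 = 4717 ≤ 4746; next would be 4832 > 4746)

42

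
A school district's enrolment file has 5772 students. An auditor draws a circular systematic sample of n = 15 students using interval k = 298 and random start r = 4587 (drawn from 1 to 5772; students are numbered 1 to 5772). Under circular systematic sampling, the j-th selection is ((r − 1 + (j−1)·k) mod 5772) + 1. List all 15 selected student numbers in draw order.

4587, 4885, 5183, 5481, 7, 305, 603, 901, 1199, 1497, 1795, 2093, 2391, 2689, 2987

Selection 1: 4587
Selection 2: 4587 + 298 = 4885
Selection 3: 4885 + 298 = 5183
Selection 4: 5183 + 298 = 5481
Selection 5: 5481 + 298 = 5779 → 5779 − 5772 = 7
Selection 6: 7 + 298 = 305
Selection 7: 305 + 298 = 603
Selection 8: 603 + 298 = 901
Selection 9: 901 + 298 = 1199
Selection 10: 1199 + 298 = 1497
Selection 11: 1497 + 298 = 1795
Selection 12: 1795 + 298 = 2093
Selection 13: 2093 + 298 = 2391
Selection 14: 2391 + 298 = 2689
Selection 15: 2689 + 298 = 2987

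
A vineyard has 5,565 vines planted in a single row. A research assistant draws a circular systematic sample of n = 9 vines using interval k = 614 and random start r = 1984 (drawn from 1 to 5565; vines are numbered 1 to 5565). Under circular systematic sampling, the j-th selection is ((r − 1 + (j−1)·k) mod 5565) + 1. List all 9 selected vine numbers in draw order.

Selection 1: 1984
Selection 2: 1984 + 614 = 2598
Selection 3: 2598 + 614 = 3212
Selection 4: 3212 + 614 = 3826
Selection 5: 3826 + 614 = 4440
Selection 6: 4440 + 614 = 5054
Selection 7: 5054 + 614 = 5668 → 5668 − 5565 = 103
Selection 8: 103 + 614 = 717
Selection 9: 717 + 614 = 1331

1984, 2598, 3212, 3826, 4440, 5054, 103, 717, 1331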